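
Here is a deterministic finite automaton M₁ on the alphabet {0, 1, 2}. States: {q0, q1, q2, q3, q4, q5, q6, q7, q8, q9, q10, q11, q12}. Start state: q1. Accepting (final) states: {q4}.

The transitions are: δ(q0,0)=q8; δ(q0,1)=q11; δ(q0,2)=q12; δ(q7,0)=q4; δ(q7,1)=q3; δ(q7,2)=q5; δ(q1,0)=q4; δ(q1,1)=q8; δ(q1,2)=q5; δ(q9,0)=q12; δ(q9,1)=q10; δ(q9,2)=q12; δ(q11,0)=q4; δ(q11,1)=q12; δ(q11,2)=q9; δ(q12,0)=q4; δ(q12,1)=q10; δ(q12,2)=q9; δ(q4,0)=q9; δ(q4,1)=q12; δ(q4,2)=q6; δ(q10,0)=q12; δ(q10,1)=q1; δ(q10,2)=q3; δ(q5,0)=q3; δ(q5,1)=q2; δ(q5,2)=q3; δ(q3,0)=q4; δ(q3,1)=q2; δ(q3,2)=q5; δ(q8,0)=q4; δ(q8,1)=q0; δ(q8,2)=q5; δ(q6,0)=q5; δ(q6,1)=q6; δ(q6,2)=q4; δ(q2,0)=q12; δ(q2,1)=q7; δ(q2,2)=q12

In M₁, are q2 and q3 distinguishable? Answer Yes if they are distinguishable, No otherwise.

P0 = {q4} | {q0,q1,q2,q3,q5,q6,q7,q8,q9,q10,q11,q12}.
Refine {q0,q1,q2,q3,q5,q6,q7,q8,q9,q10,q11,q12} on symbol 0: members go to different blocks, giving {q0,q2,q5,q6,q9,q10} and {q1,q3,q7,q8,q11,q12}.
On input 0, block {q0,q2,q5,q6,q9,q10} splits into {q0,q2,q5,q9,q10} and {q6}.
Refine {q0,q2,q5,q9,q10} on symbol 1: members go to different blocks, giving {q0,q2,q10} and {q5,q9}.
Split {q1,q3,q7,q8,q11,q12} by δ(·,1) → {q1,q7,q11} and {q3,q8,q12}.
Stable partition: {q4} | {q0,q2,q10} | {q1,q7,q11} | {q6} | {q5,q9} | {q3,q8,q12} — 6 equivalence classes.
q2 and q3 end up in different blocks, so they are distinguishable. For instance, the string '0' is accepted from only q3.

Yes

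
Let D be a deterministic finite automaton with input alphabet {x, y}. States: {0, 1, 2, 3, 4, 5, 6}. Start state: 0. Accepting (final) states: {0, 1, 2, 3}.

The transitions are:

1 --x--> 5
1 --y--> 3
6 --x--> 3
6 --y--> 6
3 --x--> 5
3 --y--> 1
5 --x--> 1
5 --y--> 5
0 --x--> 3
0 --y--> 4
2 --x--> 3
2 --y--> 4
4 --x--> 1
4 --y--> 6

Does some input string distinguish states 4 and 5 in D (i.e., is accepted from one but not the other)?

States {2} cannot be reached from the start state, so discard them.
Start with accepting vs non-accepting: {0,1,3} | {4,5,6}.
Split {0,1,3} by δ(·,x) → {1,3} and {0}.
Stable partition: {1,3} | {4,5,6} | {0} — 3 equivalence classes.
4 and 5 lie in the same block of the stable partition, so they are equivalent — no string distinguishes them.

No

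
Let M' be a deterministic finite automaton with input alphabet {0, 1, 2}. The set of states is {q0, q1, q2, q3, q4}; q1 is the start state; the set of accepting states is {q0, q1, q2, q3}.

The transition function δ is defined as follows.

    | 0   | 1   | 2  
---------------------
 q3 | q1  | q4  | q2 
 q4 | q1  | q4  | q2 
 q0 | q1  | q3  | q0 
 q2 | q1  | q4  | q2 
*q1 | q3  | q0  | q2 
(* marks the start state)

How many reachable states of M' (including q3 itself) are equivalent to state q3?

2

Every state is reachable, so we keep all 5.
Start with accepting vs non-accepting: {q0,q1,q2,q3} | {q4}.
Refine {q0,q1,q2,q3} on symbol 1: members go to different blocks, giving {q0,q1} and {q2,q3}.
Split {q0,q1} by δ(·,0) → {q0} and {q1}.
No further refinement is possible. Final partition (4 blocks): {q0} | {q4} | {q2,q3} | {q1}.
The equivalence class containing q3 is {q2,q3}, of size 2.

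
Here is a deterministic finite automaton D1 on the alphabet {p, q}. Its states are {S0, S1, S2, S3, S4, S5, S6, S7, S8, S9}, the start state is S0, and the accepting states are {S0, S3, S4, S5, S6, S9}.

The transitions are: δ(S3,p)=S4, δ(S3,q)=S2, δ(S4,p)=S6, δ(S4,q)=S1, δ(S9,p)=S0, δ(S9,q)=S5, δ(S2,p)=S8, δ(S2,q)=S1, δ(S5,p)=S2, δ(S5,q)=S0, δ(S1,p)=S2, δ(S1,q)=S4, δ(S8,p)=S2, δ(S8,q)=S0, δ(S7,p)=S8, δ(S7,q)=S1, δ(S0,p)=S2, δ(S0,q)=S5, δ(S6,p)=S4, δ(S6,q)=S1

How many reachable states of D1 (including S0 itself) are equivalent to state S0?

2

Reachable states from the start: {S0,S1,S2,S4,S5,S6,S8}. Unreachable: {S3,S7,S9} — drop them.
P0 = {S0,S4,S5,S6} | {S1,S2,S8}.
On input p, block {S0,S4,S5,S6} splits into {S0,S5} and {S4,S6}.
Split {S1,S2,S8} by δ(·,q) → {S1} and {S2} and {S8}.
The partition is now stable with 5 blocks: {S0,S5} | {S1} | {S4,S6} | {S2} | {S8}.
State S0 belongs to the block {S0,S5}, which has 2 states.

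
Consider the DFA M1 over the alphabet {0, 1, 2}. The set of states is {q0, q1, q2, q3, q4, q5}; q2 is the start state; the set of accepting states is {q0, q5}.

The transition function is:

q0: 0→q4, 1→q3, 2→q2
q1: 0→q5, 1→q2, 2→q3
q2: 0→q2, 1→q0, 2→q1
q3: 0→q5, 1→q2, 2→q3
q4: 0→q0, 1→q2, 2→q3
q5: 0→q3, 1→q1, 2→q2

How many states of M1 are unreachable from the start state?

Exploring from q2, all states are eventually visited, so none are unreachable.

0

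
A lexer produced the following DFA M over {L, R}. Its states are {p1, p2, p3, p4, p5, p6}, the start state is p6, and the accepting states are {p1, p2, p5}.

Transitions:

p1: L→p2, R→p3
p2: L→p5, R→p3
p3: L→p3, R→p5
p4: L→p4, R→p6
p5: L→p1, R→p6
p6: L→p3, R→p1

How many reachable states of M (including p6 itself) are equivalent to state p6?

2

First remove the unreachable states {p4}; 5 states remain.
Initial partition by acceptance: {p1,p2,p5} | {p3,p6}.
No further refinement is possible. Final partition (2 blocks): {p1,p2,p5} | {p3,p6}.
State p6 belongs to the block {p3,p6}, which has 2 states.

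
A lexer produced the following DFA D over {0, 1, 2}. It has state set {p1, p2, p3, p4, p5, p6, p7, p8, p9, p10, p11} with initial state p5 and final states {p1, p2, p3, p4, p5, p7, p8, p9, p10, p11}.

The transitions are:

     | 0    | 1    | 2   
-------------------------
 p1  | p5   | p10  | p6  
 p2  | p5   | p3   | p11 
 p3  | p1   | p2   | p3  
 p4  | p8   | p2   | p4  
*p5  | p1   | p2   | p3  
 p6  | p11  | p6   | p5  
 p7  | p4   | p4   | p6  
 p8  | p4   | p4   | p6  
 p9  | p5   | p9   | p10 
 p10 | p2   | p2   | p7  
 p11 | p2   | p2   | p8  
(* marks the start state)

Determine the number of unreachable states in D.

1

No path from p5 leads to p9; the other 10 states are all reachable.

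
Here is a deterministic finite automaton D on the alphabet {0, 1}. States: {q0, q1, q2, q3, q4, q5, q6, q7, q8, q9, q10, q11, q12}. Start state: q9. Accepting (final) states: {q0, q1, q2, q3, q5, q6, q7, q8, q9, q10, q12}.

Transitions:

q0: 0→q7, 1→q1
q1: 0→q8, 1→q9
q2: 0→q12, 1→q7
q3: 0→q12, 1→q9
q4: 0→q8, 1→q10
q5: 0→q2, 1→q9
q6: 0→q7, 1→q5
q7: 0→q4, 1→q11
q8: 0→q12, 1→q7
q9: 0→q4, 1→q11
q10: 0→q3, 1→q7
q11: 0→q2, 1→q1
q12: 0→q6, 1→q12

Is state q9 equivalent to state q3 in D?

No

States {q0} cannot be reached from the start state, so discard them.
P0 = {q1,q2,q3,q5,q6,q7,q8,q9,q10,q12} | {q4,q11}.
Refine {q1,q2,q3,q5,q6,q7,q8,q9,q10,q12} on symbol 0: members go to different blocks, giving {q1,q2,q3,q5,q6,q8,q10,q12} and {q7,q9}.
On input 0, block {q1,q2,q3,q5,q6,q8,q10,q12} splits into {q1,q2,q3,q5,q8,q10,q12} and {q6}.
On input 0, block {q1,q2,q3,q5,q8,q10,q12} splits into {q1,q2,q3,q5,q8,q10} and {q12}.
Split {q1,q2,q3,q5,q8,q10} by δ(·,0) → {q1,q5,q10} and {q2,q3,q8}.
No further refinement is possible. Final partition (6 blocks): {q1,q5,q10} | {q4,q11} | {q7,q9} | {q6} | {q12} | {q2,q3,q8}.
q9 and q3 end up in different blocks, so they are distinguishable. For instance, the string '0' is accepted from only q3.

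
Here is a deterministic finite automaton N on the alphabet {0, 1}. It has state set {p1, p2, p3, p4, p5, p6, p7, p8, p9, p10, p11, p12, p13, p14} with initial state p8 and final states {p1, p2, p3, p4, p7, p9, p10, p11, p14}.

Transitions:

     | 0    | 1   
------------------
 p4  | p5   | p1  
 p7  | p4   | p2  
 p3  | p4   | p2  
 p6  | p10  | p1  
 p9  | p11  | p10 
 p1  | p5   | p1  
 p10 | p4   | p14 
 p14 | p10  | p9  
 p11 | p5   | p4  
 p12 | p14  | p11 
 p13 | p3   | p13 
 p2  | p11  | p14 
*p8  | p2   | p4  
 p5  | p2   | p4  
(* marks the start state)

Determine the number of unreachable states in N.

5

No path from p8 leads to p3, p6, p7, p12, p13; the other 9 states are all reachable.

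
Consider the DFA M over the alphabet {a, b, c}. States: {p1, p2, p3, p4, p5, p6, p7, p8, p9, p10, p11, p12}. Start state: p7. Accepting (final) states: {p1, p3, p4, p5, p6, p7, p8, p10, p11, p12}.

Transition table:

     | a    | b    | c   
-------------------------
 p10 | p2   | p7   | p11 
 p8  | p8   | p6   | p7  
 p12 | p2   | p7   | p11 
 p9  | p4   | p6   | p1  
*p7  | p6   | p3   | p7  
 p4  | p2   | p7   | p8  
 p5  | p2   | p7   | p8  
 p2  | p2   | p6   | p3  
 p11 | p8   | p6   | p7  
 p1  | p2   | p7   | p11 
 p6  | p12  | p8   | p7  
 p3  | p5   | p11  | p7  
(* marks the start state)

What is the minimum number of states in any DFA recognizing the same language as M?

Reachable states from the start: {p2,p3,p5,p6,p7,p8,p11,p12}. Unreachable: {p1,p4,p9,p10} — drop them.
Initial partition by acceptance: {p3,p5,p6,p7,p8,p11,p12} | {p2}.
Split {p3,p5,p6,p7,p8,p11,p12} by δ(·,a) → {p3,p6,p7,p8,p11} and {p5,p12}.
Split {p3,p6,p7,p8,p11} by δ(·,a) → {p7,p8,p11} and {p3,p6}.
On input a, block {p7,p8,p11} splits into {p8,p11} and {p7}.
No further refinement is possible. Final partition (5 blocks): {p8,p11} | {p2} | {p5,p12} | {p3,p6} | {p7}.

5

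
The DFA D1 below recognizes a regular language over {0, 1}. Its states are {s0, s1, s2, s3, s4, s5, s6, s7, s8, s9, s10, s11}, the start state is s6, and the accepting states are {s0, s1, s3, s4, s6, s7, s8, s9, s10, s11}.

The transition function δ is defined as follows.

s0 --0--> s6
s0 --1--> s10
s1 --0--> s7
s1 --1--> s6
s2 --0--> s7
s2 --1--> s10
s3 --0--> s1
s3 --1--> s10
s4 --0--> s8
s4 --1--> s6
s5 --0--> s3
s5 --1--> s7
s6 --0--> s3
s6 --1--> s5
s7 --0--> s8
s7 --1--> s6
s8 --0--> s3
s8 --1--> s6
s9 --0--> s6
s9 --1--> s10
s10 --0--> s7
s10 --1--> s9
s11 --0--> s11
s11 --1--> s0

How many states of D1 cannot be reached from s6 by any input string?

No path from s6 leads to s0, s2, s4, s11; the other 8 states are all reachable.

4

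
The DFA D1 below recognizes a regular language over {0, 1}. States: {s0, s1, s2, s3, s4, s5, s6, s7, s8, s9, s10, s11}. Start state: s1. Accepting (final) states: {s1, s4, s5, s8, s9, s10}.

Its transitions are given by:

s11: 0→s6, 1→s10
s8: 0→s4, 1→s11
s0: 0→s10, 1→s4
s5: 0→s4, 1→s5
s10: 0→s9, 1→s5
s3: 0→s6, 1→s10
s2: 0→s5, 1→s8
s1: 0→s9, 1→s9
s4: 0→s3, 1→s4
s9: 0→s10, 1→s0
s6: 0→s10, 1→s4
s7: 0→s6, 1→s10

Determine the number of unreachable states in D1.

BFS from s1 reaches {s0, s1, s3, s4, s5, s6, s9, s10}; the 4 state(s) s2, s7, s8, s11 are never visited.

4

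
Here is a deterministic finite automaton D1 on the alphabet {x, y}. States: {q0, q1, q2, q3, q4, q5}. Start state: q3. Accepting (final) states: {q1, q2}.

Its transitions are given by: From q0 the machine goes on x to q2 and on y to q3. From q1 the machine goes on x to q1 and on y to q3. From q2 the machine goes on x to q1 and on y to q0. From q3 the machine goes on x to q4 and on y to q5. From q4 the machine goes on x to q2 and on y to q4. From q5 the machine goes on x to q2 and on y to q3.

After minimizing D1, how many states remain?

Every state is reachable, so we keep all 6.
Initial partition by acceptance: {q1,q2} | {q0,q3,q4,q5}.
Refine {q0,q3,q4,q5} on symbol x: members go to different blocks, giving {q0,q4,q5} and {q3}.
On input y, block {q1,q2} splits into {q1} and {q2}.
Refine {q0,q4,q5} on symbol y: members go to different blocks, giving {q0,q5} and {q4}.
No further refinement is possible. Final partition (5 blocks): {q1} | {q0,q5} | {q3} | {q2} | {q4}.

5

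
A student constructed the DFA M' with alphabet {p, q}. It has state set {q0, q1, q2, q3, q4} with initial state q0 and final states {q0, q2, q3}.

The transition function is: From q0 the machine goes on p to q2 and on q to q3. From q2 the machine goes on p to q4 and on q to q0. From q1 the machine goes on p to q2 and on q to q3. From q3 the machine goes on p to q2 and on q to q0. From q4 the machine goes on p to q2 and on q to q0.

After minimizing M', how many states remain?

States {q1} cannot be reached from the start state, so discard them.
P0 = {q0,q2,q3} | {q4}.
Refine {q0,q2,q3} on symbol p: members go to different blocks, giving {q0,q3} and {q2}.
The partition is now stable with 3 blocks: {q0,q3} | {q4} | {q2}.

3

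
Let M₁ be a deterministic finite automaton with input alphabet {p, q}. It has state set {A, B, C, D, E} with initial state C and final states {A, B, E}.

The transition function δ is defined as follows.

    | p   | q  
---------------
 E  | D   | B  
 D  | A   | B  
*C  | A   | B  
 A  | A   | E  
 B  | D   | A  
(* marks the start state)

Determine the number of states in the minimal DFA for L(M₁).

4

Every state is reachable, so we keep all 5.
Initial partition by acceptance: {A,B,E} | {C,D}.
Split {A,B,E} by δ(·,p) → {B,E} and {A}.
On input q, block {B,E} splits into {B} and {E}.
No further refinement is possible. Final partition (4 blocks): {B} | {C,D} | {A} | {E}.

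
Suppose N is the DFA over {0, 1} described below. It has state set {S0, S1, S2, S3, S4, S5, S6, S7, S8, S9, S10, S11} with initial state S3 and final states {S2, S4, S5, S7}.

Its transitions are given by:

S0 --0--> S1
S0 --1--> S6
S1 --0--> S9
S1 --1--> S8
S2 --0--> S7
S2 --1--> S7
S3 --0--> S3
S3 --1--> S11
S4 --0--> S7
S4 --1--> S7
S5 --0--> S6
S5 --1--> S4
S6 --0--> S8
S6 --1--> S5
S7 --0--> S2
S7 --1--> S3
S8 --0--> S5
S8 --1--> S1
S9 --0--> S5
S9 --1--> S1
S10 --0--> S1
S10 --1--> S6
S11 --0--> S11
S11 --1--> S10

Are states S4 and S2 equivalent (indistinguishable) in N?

Yes

States {S0} cannot be reached from the start state, so discard them.
Initial partition by acceptance: {S2,S4,S5,S7} | {S1,S3,S6,S8,S9,S10,S11}.
On input 0, block {S2,S4,S5,S7} splits into {S2,S4,S7} and {S5}.
On input 1, block {S2,S4,S7} splits into {S2,S4} and {S7}.
On input 0, block {S1,S3,S6,S8,S9,S10,S11} splits into {S1,S3,S6,S10,S11} and {S8,S9}.
Refine {S1,S3,S6,S10,S11} on symbol 0: members go to different blocks, giving {S3,S10,S11} and {S1,S6}.
Split {S3,S10,S11} by δ(·,0) → {S3,S11} and {S10}.
On input 1, block {S3,S11} splits into {S3} and {S11}.
On input 1, block {S1,S6} splits into {S1} and {S6}.
Stable partition: {S2,S4} | {S3} | {S5} | {S7} | {S8,S9} | {S1} | {S10} | {S11} | {S6} — 9 equivalence classes.
S4 and S2 lie in the same block of the stable partition, so they are equivalent — no string distinguishes them.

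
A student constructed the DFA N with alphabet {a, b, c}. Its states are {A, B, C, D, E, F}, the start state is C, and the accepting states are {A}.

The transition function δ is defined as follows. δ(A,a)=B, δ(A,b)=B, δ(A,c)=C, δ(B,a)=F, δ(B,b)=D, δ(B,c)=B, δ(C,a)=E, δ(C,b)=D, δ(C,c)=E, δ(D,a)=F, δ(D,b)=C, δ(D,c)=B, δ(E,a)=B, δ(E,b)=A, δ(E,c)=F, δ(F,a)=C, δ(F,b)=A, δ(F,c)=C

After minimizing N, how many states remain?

All states are reachable from the start state.
P0 = {A} | {B,C,D,E,F}.
Refine {B,C,D,E,F} on symbol b: members go to different blocks, giving {B,C,D} and {E,F}.
Split {B,C,D} by δ(·,c) → {B,D} and {C}.
Refine {B,D} on symbol b: members go to different blocks, giving {B} and {D}.
Refine {E,F} on symbol a: members go to different blocks, giving {E} and {F}.
No further refinement is possible. Final partition (6 blocks): {A} | {B} | {E} | {C} | {D} | {F}.

6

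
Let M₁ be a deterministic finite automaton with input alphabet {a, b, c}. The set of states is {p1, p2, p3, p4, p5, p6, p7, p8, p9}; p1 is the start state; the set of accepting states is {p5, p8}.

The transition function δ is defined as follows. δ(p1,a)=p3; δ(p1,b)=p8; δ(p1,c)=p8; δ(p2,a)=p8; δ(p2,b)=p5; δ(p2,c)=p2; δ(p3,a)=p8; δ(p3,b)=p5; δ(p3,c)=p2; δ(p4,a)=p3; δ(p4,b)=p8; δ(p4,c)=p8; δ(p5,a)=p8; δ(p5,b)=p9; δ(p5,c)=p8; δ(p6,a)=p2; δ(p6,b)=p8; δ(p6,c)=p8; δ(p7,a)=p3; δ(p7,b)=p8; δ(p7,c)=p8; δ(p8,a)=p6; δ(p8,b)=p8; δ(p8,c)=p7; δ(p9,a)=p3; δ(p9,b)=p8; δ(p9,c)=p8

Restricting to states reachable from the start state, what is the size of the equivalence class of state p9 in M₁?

4

Reachable states from the start: {p1,p2,p3,p5,p6,p7,p8,p9}. Unreachable: {p4} — drop them.
Initial partition by acceptance: {p5,p8} | {p1,p2,p3,p6,p7,p9}.
On input a, block {p5,p8} splits into {p5} and {p8}.
Refine {p1,p2,p3,p6,p7,p9} on symbol a: members go to different blocks, giving {p1,p6,p7,p9} and {p2,p3}.
The partition is now stable with 4 blocks: {p5} | {p1,p6,p7,p9} | {p8} | {p2,p3}.
State p9 belongs to the block {p1,p6,p7,p9}, which has 4 states.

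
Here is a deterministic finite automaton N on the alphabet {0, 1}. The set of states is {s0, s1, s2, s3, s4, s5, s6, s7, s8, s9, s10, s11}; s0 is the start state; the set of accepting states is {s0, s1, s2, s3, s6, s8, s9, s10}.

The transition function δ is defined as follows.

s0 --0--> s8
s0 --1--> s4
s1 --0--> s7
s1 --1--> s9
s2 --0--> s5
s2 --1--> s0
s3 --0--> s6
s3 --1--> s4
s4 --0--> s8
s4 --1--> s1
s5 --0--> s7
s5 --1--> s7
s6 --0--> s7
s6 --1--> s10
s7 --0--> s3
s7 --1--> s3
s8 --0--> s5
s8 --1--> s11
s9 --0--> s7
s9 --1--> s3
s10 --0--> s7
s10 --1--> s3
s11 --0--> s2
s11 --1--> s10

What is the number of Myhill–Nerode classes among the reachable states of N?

Every state is reachable, so we keep all 12.
Start with accepting vs non-accepting: {s0,s1,s2,s3,s6,s8,s9,s10} | {s4,s5,s7,s11}.
On input 0, block {s0,s1,s2,s3,s6,s8,s9,s10} splits into {s1,s2,s6,s8,s9,s10} and {s0,s3}.
Refine {s1,s2,s6,s8,s9,s10} on symbol 1: members go to different blocks, giving {s2,s9,s10} and {s1,s6} and {s8}.
Refine {s4,s5,s7,s11} on symbol 0: members go to different blocks, giving {s4} and {s5} and {s7} and {s11}.
Refine {s2,s9,s10} on symbol 0: members go to different blocks, giving {s9,s10} and {s2}.
Refine {s0,s3} on symbol 0: members go to different blocks, giving {s0} and {s3}.
Stable partition: {s9,s10} | {s4} | {s0} | {s1,s6} | {s8} | {s5} | {s7} | {s11} | {s2} | {s3} — 10 equivalence classes.

10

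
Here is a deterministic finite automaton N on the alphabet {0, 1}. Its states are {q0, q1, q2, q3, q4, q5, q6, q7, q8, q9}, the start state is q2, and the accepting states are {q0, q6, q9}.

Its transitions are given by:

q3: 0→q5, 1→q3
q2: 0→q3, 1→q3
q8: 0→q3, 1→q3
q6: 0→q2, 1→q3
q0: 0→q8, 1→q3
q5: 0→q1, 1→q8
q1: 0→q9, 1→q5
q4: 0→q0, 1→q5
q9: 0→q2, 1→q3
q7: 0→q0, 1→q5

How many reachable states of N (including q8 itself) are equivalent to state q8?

2

First remove the unreachable states {q0,q4,q6,q7}; 6 states remain.
P0 = {q9} | {q1,q2,q3,q5,q8}.
Split {q1,q2,q3,q5,q8} by δ(·,0) → {q2,q3,q5,q8} and {q1}.
Refine {q2,q3,q5,q8} on symbol 0: members go to different blocks, giving {q2,q3,q8} and {q5}.
Split {q2,q3,q8} by δ(·,0) → {q2,q8} and {q3}.
The partition is now stable with 5 blocks: {q9} | {q2,q8} | {q1} | {q5} | {q3}.
State q8 belongs to the block {q2,q8}, which has 2 states.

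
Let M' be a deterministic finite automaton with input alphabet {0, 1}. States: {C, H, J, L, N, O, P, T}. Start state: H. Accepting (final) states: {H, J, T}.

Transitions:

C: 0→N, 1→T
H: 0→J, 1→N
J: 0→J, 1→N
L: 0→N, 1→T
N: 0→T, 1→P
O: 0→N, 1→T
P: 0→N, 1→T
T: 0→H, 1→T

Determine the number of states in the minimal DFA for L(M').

4

States {C,L,O} cannot be reached from the start state, so discard them.
Initial partition by acceptance: {H,J,T} | {N,P}.
On input 1, block {H,J,T} splits into {H,J} and {T}.
Split {N,P} by δ(·,0) → {P} and {N}.
The partition is now stable with 4 blocks: {H,J} | {P} | {T} | {N}.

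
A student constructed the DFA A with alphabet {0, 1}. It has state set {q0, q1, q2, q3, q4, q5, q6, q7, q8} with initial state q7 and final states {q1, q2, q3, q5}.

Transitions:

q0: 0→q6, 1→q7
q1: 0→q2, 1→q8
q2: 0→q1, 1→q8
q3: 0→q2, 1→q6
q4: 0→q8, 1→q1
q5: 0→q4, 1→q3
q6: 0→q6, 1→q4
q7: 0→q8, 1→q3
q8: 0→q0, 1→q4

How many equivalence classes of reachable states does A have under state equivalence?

3

States {q5} cannot be reached from the start state, so discard them.
P0 = {q1,q2,q3} | {q0,q4,q6,q7,q8}.
Refine {q0,q4,q6,q7,q8} on symbol 1: members go to different blocks, giving {q0,q6,q8} and {q4,q7}.
The partition is now stable with 3 blocks: {q1,q2,q3} | {q0,q6,q8} | {q4,q7}.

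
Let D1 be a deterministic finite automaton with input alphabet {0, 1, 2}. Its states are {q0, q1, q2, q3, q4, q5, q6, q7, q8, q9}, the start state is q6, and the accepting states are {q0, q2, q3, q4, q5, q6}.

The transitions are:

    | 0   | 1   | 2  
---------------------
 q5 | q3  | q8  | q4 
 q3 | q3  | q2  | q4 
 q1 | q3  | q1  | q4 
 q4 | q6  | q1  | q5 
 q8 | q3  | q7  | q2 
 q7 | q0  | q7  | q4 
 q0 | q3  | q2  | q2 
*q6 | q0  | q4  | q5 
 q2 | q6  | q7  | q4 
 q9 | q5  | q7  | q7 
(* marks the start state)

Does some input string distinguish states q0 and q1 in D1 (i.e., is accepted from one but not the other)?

States {q9} cannot be reached from the start state, so discard them.
Start with accepting vs non-accepting: {q0,q2,q3,q4,q5,q6} | {q1,q7,q8}.
Split {q0,q2,q3,q4,q5,q6} by δ(·,1) → {q0,q3,q6} and {q2,q4,q5}.
The partition is now stable with 3 blocks: {q0,q3,q6} | {q1,q7,q8} | {q2,q4,q5}.
q0 and q1 end up in different blocks, so they are distinguishable. For instance, the string 'ε' is accepted from only q0.

Yes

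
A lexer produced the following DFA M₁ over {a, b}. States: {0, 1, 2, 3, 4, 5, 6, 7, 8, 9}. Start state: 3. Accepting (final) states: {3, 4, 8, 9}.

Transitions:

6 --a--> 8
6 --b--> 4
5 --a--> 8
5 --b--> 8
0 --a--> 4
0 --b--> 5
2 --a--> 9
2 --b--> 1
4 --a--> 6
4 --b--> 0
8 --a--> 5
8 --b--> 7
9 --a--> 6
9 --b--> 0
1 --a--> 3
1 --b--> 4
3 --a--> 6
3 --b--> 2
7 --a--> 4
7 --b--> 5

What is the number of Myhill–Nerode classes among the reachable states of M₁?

P0 = {3,4,8,9} | {0,1,2,5,6,7}.
On input b, block {0,1,2,5,6,7} splits into {0,2,7} and {1,5,6}.
Stable partition: {3,4,8,9} | {0,2,7} | {1,5,6} — 3 equivalence classes.

3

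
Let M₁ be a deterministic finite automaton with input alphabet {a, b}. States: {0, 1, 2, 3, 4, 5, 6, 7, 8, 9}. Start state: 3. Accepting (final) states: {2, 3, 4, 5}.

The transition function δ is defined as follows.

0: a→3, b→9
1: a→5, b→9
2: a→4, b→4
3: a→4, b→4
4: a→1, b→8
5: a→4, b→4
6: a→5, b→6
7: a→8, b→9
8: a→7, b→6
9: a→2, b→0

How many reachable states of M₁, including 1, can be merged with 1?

4

Initial partition by acceptance: {2,3,4,5} | {0,1,6,7,8,9}.
Split {2,3,4,5} by δ(·,a) → {2,3,5} and {4}.
Split {0,1,6,7,8,9} by δ(·,a) → {0,1,6,9} and {7,8}.
The partition is now stable with 4 blocks: {2,3,5} | {0,1,6,9} | {4} | {7,8}.
State 1 belongs to the block {0,1,6,9}, which has 4 states.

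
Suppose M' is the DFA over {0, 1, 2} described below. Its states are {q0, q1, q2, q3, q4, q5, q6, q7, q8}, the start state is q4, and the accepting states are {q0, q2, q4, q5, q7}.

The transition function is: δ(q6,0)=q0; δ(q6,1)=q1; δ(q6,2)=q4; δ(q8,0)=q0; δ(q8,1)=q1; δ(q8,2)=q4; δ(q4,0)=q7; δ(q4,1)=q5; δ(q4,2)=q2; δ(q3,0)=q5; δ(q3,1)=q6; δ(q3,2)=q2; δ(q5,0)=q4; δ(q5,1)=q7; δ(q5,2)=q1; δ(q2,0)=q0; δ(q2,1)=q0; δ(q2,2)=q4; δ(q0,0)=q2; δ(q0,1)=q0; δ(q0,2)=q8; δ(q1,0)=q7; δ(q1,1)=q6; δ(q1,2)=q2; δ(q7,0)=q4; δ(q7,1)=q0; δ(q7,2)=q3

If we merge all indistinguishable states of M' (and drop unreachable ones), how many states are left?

3

P0 = {q0,q2,q4,q5,q7} | {q1,q3,q6,q8}.
Refine {q0,q2,q4,q5,q7} on symbol 2: members go to different blocks, giving {q0,q5,q7} and {q2,q4}.
No further refinement is possible. Final partition (3 blocks): {q0,q5,q7} | {q1,q3,q6,q8} | {q2,q4}.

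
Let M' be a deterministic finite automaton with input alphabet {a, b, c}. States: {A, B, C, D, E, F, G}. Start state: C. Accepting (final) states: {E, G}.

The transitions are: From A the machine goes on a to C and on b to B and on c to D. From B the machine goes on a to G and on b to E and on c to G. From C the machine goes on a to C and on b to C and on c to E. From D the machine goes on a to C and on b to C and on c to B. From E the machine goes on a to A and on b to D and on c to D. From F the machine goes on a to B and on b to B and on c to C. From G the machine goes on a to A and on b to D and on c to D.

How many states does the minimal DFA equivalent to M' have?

5

First remove the unreachable states {F}; 6 states remain.
P0 = {E,G} | {A,B,C,D}.
Refine {A,B,C,D} on symbol a: members go to different blocks, giving {A,C,D} and {B}.
Refine {A,C,D} on symbol b: members go to different blocks, giving {C,D} and {A}.
Refine {C,D} on symbol c: members go to different blocks, giving {C} and {D}.
Stable partition: {E,G} | {C} | {B} | {A} | {D} — 5 equivalence classes.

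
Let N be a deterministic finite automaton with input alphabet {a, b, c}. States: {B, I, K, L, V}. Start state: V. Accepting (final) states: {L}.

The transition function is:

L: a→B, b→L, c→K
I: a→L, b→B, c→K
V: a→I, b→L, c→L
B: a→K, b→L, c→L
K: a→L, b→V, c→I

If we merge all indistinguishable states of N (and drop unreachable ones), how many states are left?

3

Every state is reachable, so we keep all 5.
P0 = {L} | {B,I,K,V}.
Split {B,I,K,V} by δ(·,a) → {B,V} and {I,K}.
The partition is now stable with 3 blocks: {L} | {B,V} | {I,K}.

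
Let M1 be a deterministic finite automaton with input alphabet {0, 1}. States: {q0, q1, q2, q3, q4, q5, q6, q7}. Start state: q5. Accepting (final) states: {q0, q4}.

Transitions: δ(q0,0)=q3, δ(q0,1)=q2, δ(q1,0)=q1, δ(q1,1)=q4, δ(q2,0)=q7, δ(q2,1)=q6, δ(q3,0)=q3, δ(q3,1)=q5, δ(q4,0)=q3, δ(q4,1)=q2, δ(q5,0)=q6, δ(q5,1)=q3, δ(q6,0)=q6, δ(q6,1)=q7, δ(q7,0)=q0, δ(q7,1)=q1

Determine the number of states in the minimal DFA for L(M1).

P0 = {q0,q4} | {q1,q2,q3,q5,q6,q7}.
Refine {q1,q2,q3,q5,q6,q7} on symbol 0: members go to different blocks, giving {q1,q2,q3,q5,q6} and {q7}.
Refine {q1,q2,q3,q5,q6} on symbol 0: members go to different blocks, giving {q1,q3,q5,q6} and {q2}.
On input 1, block {q1,q3,q5,q6} splits into {q3,q5} and {q1} and {q6}.
On input 0, block {q3,q5} splits into {q3} and {q5}.
No further refinement is possible. Final partition (7 blocks): {q0,q4} | {q3} | {q7} | {q2} | {q1} | {q6} | {q5}.

7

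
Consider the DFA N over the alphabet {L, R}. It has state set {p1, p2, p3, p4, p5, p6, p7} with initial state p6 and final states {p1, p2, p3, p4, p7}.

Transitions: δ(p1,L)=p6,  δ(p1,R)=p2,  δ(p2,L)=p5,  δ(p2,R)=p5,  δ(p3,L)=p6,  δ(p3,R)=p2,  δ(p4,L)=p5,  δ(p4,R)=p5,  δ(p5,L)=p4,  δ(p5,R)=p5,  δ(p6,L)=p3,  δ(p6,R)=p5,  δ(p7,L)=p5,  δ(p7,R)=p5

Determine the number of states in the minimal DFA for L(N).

First remove the unreachable states {p1,p7}; 5 states remain.
P0 = {p2,p3,p4} | {p5,p6}.
Refine {p2,p3,p4} on symbol R: members go to different blocks, giving {p2,p4} and {p3}.
On input L, block {p5,p6} splits into {p5} and {p6}.
No further refinement is possible. Final partition (4 blocks): {p2,p4} | {p5} | {p3} | {p6}.

4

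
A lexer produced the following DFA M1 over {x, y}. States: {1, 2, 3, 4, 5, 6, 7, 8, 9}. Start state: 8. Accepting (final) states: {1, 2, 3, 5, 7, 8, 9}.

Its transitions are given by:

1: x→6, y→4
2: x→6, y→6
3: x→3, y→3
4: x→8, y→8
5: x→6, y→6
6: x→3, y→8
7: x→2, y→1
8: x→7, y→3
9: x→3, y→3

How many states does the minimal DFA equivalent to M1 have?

7

States {5,9} cannot be reached from the start state, so discard them.
Start with accepting vs non-accepting: {1,2,3,7,8} | {4,6}.
Split {1,2,3,7,8} by δ(·,x) → {3,7,8} and {1,2}.
Refine {3,7,8} on symbol x: members go to different blocks, giving {3,8} and {7}.
On input x, block {3,8} splits into {3} and {8}.
On input x, block {4,6} splits into {4} and {6}.
On input y, block {1,2} splits into {1} and {2}.
No further refinement is possible. Final partition (7 blocks): {3} | {4} | {1} | {7} | {8} | {6} | {2}.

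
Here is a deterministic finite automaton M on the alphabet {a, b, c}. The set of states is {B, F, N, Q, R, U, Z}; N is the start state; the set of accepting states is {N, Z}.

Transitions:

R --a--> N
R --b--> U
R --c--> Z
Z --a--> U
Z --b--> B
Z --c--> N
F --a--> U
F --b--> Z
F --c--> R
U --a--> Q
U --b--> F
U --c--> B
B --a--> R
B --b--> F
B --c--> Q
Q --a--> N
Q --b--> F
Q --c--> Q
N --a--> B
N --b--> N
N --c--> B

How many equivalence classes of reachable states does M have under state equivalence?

7

P0 = {N,Z} | {B,F,Q,R,U}.
Split {N,Z} by δ(·,b) → {N} and {Z}.
On input a, block {B,F,Q,R,U} splits into {B,F,U} and {Q,R}.
Split {B,F,U} by δ(·,a) → {B,U} and {F}.
Refine {B,U} on symbol c: members go to different blocks, giving {U} and {B}.
Split {Q,R} by δ(·,b) → {Q} and {R}.
The partition is now stable with 7 blocks: {N} | {U} | {Z} | {Q} | {F} | {B} | {R}.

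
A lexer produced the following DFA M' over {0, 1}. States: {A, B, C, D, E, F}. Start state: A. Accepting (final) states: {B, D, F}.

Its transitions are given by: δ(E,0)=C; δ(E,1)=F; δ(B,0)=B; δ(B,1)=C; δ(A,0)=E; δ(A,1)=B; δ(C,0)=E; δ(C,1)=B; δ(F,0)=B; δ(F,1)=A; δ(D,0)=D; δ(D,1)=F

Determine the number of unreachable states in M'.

1

Starting at A and following transitions, the reachable set is {A, B, C, E, F}. That leaves D unreachable — 1 in total.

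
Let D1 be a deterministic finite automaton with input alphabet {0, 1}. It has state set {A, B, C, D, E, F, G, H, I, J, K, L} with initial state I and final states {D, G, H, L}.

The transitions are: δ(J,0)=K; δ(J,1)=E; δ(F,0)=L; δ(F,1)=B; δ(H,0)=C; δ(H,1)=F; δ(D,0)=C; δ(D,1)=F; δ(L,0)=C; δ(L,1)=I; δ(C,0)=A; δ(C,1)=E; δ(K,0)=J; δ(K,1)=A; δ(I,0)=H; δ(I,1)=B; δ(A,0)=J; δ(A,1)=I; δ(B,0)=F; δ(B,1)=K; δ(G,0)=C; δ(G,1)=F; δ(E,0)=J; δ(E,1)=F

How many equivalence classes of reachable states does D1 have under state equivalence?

6

States {D,G} cannot be reached from the start state, so discard them.
P0 = {H,L} | {A,B,C,E,F,I,J,K}.
Refine {A,B,C,E,F,I,J,K} on symbol 0: members go to different blocks, giving {A,B,C,E,J,K} and {F,I}.
Refine {A,B,C,E,J,K} on symbol 0: members go to different blocks, giving {A,C,E,J,K} and {B}.
Refine {A,C,E,J,K} on symbol 1: members go to different blocks, giving {C,J,K} and {A,E}.
Split {C,J,K} by δ(·,0) → {J,K} and {C}.
The partition is now stable with 6 blocks: {H,L} | {J,K} | {F,I} | {B} | {A,E} | {C}.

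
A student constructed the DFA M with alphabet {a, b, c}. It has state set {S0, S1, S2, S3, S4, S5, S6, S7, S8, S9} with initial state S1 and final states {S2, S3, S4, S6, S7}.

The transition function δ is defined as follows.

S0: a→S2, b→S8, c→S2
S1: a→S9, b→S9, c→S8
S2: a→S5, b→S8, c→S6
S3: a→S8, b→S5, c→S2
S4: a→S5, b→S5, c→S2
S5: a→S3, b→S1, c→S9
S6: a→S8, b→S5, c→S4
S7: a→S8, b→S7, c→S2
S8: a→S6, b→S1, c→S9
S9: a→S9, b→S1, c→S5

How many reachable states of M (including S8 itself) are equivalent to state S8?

2

States {S0,S7} cannot be reached from the start state, so discard them.
Start with accepting vs non-accepting: {S2,S3,S4,S6} | {S1,S5,S8,S9}.
Refine {S1,S5,S8,S9} on symbol a: members go to different blocks, giving {S1,S9} and {S5,S8}.
The partition is now stable with 3 blocks: {S2,S3,S4,S6} | {S1,S9} | {S5,S8}.
State S8 belongs to the block {S5,S8}, which has 2 states.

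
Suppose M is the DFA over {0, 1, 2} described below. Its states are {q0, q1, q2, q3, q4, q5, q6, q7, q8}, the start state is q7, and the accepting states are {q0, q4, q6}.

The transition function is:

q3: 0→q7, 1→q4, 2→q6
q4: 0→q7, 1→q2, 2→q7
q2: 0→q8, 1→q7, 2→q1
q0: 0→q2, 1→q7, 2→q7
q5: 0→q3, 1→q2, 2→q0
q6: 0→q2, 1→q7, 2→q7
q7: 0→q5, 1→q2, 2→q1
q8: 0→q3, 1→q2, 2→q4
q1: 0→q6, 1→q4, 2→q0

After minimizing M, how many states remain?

5

Every state is reachable, so we keep all 9.
Start with accepting vs non-accepting: {q0,q4,q6} | {q1,q2,q3,q5,q7,q8}.
On input 0, block {q1,q2,q3,q5,q7,q8} splits into {q2,q3,q5,q7,q8} and {q1}.
On input 1, block {q2,q3,q5,q7,q8} splits into {q2,q5,q7,q8} and {q3}.
Split {q2,q5,q7,q8} by δ(·,0) → {q2,q7} and {q5,q8}.
The partition is now stable with 5 blocks: {q0,q4,q6} | {q2,q7} | {q1} | {q3} | {q5,q8}.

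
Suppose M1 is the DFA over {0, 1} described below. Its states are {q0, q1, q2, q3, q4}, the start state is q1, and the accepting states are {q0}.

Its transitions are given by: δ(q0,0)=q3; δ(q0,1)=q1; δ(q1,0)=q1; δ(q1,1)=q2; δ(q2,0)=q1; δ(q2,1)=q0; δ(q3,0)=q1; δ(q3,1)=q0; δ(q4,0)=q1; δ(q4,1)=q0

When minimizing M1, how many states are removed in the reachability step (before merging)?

BFS from q1 reaches {q0, q1, q2, q3}; the 1 state(s) q4 are never visited.

1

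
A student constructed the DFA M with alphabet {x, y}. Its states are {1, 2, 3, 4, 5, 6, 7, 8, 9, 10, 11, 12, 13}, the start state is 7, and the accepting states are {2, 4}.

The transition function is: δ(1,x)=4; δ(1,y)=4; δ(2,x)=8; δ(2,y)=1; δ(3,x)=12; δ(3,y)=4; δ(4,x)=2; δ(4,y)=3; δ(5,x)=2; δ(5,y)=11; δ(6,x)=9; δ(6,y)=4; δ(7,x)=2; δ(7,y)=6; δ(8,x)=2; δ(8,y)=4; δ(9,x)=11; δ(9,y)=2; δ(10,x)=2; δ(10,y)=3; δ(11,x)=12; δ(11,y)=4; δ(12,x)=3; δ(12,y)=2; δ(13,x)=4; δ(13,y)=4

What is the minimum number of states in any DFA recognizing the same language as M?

First remove the unreachable states {5,10,13}; 10 states remain.
Initial partition by acceptance: {2,4} | {1,3,6,7,8,9,11,12}.
Split {2,4} by δ(·,x) → {2} and {4}.
Split {1,3,6,7,8,9,11,12} by δ(·,x) → {3,6,9,11,12} and {7,8} and {1}.
Split {3,6,9,11,12} by δ(·,y) → {3,6,11} and {9,12}.
Split {7,8} by δ(·,y) → {7} and {8}.
Stable partition: {2} | {3,6,11} | {4} | {7} | {1} | {9,12} | {8} — 7 equivalence classes.

7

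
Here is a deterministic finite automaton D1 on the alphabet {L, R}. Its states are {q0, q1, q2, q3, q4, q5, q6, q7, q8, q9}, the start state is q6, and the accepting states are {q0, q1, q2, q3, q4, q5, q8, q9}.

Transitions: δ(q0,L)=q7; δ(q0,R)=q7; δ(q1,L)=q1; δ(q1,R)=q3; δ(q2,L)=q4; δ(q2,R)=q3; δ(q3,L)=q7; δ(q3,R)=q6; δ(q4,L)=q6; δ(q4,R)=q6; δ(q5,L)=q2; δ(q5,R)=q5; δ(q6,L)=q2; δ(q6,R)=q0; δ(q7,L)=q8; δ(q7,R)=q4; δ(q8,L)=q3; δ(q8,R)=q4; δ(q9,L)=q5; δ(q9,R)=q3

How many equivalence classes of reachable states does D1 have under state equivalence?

States {q1,q5,q9} cannot be reached from the start state, so discard them.
P0 = {q0,q2,q3,q4,q8} | {q6,q7}.
Refine {q0,q2,q3,q4,q8} on symbol L: members go to different blocks, giving {q0,q3,q4} and {q2,q8}.
The partition is now stable with 3 blocks: {q0,q3,q4} | {q6,q7} | {q2,q8}.

3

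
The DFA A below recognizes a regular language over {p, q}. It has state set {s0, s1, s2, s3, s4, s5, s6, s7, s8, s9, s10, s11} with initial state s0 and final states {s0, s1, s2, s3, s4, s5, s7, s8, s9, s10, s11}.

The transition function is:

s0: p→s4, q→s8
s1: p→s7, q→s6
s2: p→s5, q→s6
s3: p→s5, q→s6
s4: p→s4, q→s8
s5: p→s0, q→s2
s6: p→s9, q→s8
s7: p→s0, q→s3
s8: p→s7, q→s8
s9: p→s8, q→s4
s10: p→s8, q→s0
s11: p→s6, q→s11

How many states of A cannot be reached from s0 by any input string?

BFS from s0 reaches {s0, s2, s3, s4, s5, s6, s7, s8, s9}; the 3 state(s) s1, s10, s11 are never visited.

3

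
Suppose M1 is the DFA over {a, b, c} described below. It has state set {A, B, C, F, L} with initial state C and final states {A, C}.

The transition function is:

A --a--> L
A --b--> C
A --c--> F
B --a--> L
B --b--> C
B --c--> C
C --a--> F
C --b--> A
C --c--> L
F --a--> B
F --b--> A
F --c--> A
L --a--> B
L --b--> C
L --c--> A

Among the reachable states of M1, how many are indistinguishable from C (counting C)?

Every state is reachable, so we keep all 5.
Start with accepting vs non-accepting: {A,C} | {B,F,L}.
The partition is now stable with 2 blocks: {A,C} | {B,F,L}.
State C belongs to the block {A,C}, which has 2 states.

2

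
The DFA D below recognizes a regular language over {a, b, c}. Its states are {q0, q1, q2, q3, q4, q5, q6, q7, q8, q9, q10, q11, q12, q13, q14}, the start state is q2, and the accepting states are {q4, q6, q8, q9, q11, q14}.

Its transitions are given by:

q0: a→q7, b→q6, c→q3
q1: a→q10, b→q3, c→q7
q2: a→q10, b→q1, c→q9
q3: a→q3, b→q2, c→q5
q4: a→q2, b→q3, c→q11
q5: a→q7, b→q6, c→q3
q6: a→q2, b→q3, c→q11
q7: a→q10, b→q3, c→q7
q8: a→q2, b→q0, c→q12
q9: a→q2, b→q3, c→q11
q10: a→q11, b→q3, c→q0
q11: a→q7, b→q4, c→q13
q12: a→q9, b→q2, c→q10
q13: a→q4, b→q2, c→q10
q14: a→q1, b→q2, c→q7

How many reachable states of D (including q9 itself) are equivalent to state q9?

States {q8,q12,q14} cannot be reached from the start state, so discard them.
P0 = {q4,q6,q9,q11} | {q0,q1,q2,q3,q5,q7,q10,q13}.
On input b, block {q4,q6,q9,q11} splits into {q4,q6,q9} and {q11}.
On input a, block {q0,q1,q2,q3,q5,q7,q10,q13} splits into {q0,q1,q2,q3,q5,q7} and {q10} and {q13}.
Refine {q0,q1,q2,q3,q5,q7} on symbol a: members go to different blocks, giving {q0,q3,q5} and {q1,q2,q7}.
Split {q0,q3,q5} by δ(·,a) → {q0,q5} and {q3}.
Split {q1,q2,q7} by δ(·,b) → {q1,q7} and {q2}.
The partition is now stable with 8 blocks: {q4,q6,q9} | {q0,q5} | {q11} | {q10} | {q13} | {q1,q7} | {q3} | {q2}.
State q9 belongs to the block {q4,q6,q9}, which has 3 states.

3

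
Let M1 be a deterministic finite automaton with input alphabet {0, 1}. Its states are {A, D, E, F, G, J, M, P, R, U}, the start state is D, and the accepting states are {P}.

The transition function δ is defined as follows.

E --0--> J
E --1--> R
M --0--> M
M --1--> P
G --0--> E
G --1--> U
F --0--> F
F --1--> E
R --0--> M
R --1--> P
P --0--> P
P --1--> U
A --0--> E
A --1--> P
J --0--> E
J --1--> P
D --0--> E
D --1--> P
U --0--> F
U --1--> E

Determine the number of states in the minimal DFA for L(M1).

5

States {A,G} cannot be reached from the start state, so discard them.
Start with accepting vs non-accepting: {P} | {D,E,F,J,M,R,U}.
On input 1, block {D,E,F,J,M,R,U} splits into {D,J,M,R} and {E,F,U}.
On input 0, block {D,J,M,R} splits into {D,J} and {M,R}.
Refine {E,F,U} on symbol 0: members go to different blocks, giving {F,U} and {E}.
The partition is now stable with 5 blocks: {P} | {D,J} | {F,U} | {M,R} | {E}.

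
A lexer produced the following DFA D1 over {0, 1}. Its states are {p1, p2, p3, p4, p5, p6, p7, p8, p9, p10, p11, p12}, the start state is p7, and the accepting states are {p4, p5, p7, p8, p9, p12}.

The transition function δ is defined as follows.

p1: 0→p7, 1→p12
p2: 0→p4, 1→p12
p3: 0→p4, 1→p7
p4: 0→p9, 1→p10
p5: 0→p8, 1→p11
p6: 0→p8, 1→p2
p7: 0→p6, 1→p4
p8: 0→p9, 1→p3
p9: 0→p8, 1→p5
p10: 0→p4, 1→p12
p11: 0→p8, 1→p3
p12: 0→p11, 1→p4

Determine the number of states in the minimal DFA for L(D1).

6

Reachable states from the start: {p2,p3,p4,p5,p6,p7,p8,p9,p10,p11,p12}. Unreachable: {p1} — drop them.
P0 = {p4,p5,p7,p8,p9,p12} | {p2,p3,p6,p10,p11}.
On input 0, block {p4,p5,p7,p8,p9,p12} splits into {p4,p5,p8,p9} and {p7,p12}.
On input 1, block {p4,p5,p8,p9} splits into {p4,p5,p8} and {p9}.
On input 0, block {p4,p5,p8} splits into {p4,p8} and {p5}.
Refine {p2,p3,p6,p10,p11} on symbol 1: members go to different blocks, giving {p2,p3,p10} and {p6,p11}.
The partition is now stable with 6 blocks: {p4,p8} | {p2,p3,p10} | {p7,p12} | {p9} | {p5} | {p6,p11}.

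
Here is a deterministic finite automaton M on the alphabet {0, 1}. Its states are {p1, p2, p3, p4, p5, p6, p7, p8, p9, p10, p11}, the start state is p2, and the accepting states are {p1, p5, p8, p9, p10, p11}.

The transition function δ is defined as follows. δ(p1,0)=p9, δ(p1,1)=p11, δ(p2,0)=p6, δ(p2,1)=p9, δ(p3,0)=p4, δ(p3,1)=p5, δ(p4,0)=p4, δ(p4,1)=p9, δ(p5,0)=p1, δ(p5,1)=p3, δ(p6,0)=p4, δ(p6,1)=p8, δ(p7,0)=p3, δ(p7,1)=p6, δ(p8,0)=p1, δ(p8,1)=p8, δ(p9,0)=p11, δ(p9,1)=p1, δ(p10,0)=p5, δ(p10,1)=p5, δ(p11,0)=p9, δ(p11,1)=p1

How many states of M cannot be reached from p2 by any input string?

4

Starting at p2 and following transitions, the reachable set is {p1, p2, p4, p6, p8, p9, p11}. That leaves p3, p5, p7, p10 unreachable — 4 in total.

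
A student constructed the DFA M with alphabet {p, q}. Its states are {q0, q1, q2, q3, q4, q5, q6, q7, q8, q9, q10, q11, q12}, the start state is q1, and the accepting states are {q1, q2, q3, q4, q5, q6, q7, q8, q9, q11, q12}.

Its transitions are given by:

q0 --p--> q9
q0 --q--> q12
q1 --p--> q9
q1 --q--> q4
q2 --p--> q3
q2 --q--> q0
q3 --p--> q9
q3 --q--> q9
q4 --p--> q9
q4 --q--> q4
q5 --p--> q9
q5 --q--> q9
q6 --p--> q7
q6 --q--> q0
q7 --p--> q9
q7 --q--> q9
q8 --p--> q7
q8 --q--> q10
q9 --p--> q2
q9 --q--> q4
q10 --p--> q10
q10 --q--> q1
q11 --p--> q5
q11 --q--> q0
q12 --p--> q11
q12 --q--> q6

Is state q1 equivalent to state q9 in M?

Reachable states from the start: {q0,q1,q2,q3,q4,q5,q6,q7,q9,q11,q12}. Unreachable: {q8,q10} — drop them.
Initial partition by acceptance: {q1,q2,q3,q4,q5,q6,q7,q9,q11,q12} | {q0}.
On input q, block {q1,q2,q3,q4,q5,q6,q7,q9,q11,q12} splits into {q1,q3,q4,q5,q7,q9,q12} and {q2,q6,q11}.
On input p, block {q1,q3,q4,q5,q7,q9,q12} splits into {q1,q3,q4,q5,q7} and {q9,q12}.
On input q, block {q1,q3,q4,q5,q7} splits into {q3,q5,q7} and {q1,q4}.
Refine {q9,q12} on symbol q: members go to different blocks, giving {q9} and {q12}.
No further refinement is possible. Final partition (6 blocks): {q3,q5,q7} | {q0} | {q2,q6,q11} | {q9} | {q1,q4} | {q12}.
q1 and q9 end up in different blocks, so they are distinguishable. For instance, the string 'pq' is accepted from only q1.

No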